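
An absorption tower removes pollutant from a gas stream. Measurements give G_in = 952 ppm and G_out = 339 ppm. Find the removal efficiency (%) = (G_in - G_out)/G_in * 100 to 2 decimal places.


Efficiency = (G_in - G_out) / G_in * 100%
Efficiency = (952 - 339) / 952 * 100
Efficiency = 613 / 952 * 100
Efficiency = 64.39%


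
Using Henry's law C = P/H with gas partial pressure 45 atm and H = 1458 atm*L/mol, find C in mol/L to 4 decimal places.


C = P / H
C = 45 / 1458
C = 0.0309 mol/L


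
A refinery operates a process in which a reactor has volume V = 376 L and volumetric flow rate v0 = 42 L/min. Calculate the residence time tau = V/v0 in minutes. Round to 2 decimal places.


tau = V / v0
tau = 376 / 42
tau = 8.95 min


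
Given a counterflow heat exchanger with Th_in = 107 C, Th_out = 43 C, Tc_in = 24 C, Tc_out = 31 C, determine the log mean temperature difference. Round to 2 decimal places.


dT1 = Th_in - Tc_out = 107 - 31 = 76
dT2 = Th_out - Tc_in = 43 - 24 = 19
LMTD = (dT1 - dT2) / ln(dT1/dT2)
LMTD = (76 - 19) / ln(76/19)
LMTD = 41.12 K


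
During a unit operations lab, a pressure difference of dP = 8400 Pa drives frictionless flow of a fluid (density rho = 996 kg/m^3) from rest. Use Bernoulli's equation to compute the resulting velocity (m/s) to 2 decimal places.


v = sqrt(2*dP/rho)
v = sqrt(2*8400/996)
v = sqrt(16.86747)
v = 4.11 m/s


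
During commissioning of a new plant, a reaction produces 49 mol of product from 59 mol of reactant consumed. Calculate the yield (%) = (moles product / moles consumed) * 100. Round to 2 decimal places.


Yield = (moles product / moles consumed) * 100%
Yield = (49 / 59) * 100
Yield = 0.8305 * 100
Yield = 83.05%


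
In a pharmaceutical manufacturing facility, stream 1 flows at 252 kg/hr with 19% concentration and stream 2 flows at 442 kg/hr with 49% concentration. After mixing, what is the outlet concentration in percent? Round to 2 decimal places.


Mass balance on solute: F1*x1 + F2*x2 = F3*x3
F3 = F1 + F2 = 252 + 442 = 694 kg/hr
x3 = (F1*x1 + F2*x2)/F3
x3 = (252*0.19 + 442*0.49) / 694
x3 = 38.11%


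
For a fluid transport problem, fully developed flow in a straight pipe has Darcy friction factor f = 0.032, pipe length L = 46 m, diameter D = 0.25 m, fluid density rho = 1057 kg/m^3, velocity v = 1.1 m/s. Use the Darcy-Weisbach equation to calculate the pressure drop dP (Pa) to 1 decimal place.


dP = f * (L/D) * (rho*v^2/2)
dP = 0.032 * (46/0.25) * (1057*1.1^2/2)
L/D = 184.0
rho*v^2/2 = 1057*1.21/2 = 639.485
dP = 0.032 * 184.0 * 639.485
dP = 3765.3 Pa


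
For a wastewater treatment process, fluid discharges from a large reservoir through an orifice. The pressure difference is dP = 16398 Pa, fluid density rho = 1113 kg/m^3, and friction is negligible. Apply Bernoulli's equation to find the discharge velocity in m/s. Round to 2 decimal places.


v = sqrt(2*dP/rho)
v = sqrt(2*16398/1113)
v = sqrt(29.466307)
v = 5.43 m/s


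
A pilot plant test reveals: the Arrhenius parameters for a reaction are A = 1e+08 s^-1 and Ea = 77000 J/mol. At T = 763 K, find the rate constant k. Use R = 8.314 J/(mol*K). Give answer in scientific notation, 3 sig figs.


k = A * exp(-Ea/(R*T))
k = 1e+08 * exp(-77000 / (8.314 * 763))
k = 1e+08 * exp(-12.138252)
k = 5.35e+02


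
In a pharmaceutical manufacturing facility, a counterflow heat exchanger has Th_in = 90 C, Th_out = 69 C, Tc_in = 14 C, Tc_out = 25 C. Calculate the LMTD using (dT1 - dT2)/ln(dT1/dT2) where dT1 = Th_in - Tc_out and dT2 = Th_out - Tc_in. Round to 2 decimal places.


dT1 = Th_in - Tc_out = 90 - 25 = 65
dT2 = Th_out - Tc_in = 69 - 14 = 55
LMTD = (dT1 - dT2) / ln(dT1/dT2)
LMTD = (65 - 55) / ln(65/55)
LMTD = 59.86 K


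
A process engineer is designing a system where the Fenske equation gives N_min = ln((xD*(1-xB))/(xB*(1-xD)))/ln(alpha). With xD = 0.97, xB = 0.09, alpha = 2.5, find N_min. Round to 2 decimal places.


N_min = ln((xD*(1-xB))/(xB*(1-xD))) / ln(alpha)
Numerator inside ln: 0.8827 / 0.0027 = 326.925926
ln(326.925926) = 5.789734
ln(alpha) = ln(2.5) = 0.916291
N_min = 5.789734 / 0.916291 = 6.32


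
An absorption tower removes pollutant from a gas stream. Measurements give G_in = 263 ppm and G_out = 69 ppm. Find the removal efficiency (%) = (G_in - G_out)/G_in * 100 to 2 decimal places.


Efficiency = (G_in - G_out) / G_in * 100%
Efficiency = (263 - 69) / 263 * 100
Efficiency = 194 / 263 * 100
Efficiency = 73.76%


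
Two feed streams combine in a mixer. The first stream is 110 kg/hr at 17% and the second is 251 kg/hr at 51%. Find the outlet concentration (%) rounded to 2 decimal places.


Mass balance on solute: F1*x1 + F2*x2 = F3*x3
F3 = F1 + F2 = 110 + 251 = 361 kg/hr
x3 = (F1*x1 + F2*x2)/F3
x3 = (110*0.17 + 251*0.51) / 361
x3 = 40.64%


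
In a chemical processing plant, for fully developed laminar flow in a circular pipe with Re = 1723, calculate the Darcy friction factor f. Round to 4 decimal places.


f = 64 / Re
f = 64 / 1723
f = 0.0371


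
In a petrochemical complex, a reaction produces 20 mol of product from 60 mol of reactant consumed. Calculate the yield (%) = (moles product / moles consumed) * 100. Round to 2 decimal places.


Yield = (moles product / moles consumed) * 100%
Yield = (20 / 60) * 100
Yield = 0.3333 * 100
Yield = 33.33%


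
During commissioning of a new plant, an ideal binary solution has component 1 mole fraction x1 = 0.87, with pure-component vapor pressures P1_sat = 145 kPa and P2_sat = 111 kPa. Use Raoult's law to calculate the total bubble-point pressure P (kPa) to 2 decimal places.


P = x1*P1_sat + x2*P2_sat
x2 = 1 - x1 = 1 - 0.87 = 0.13
P = 0.87*145 + 0.13*111
P = 126.15 + 14.43
P = 140.58 kPa


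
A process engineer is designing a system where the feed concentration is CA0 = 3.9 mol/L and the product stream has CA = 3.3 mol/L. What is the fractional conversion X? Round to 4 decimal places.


X = (CA0 - CA) / CA0
X = (3.9 - 3.3) / 3.9
X = 0.6 / 3.9
X = 0.1538


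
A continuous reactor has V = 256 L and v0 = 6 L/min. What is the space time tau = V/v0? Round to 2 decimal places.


tau = V / v0
tau = 256 / 6
tau = 42.67 min


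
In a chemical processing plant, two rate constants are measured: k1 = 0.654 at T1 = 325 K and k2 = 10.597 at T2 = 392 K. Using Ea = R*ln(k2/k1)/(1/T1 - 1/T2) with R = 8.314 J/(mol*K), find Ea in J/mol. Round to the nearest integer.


Ea = R * ln(k2/k1) / (1/T1 - 1/T2)
ln(k2/k1) = ln(10.597/0.654) = 2.7852189
1/T1 - 1/T2 = 1/325 - 1/392 = 0.000525902669
Ea = 8.314 * 2.7852189 / 0.000525902669
Ea = 44032 J/mol


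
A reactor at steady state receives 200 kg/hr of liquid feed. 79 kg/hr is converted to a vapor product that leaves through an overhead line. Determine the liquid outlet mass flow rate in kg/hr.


Steady-state mass balance on the main outlet: F_out = F_in - F_removed
F_out = 200 - 79
F_out = 121 kg/hr


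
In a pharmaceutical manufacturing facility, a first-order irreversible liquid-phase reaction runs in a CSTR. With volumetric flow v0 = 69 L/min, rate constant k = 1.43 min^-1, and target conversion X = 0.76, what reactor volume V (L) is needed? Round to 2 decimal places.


V = v0 * X / (k * (1 - X))
V = 69 * 0.76 / (1.43 * (1 - 0.76))
V = 52.44 / (1.43 * 0.24)
V = 52.44 / 0.3432
V = 152.80 L


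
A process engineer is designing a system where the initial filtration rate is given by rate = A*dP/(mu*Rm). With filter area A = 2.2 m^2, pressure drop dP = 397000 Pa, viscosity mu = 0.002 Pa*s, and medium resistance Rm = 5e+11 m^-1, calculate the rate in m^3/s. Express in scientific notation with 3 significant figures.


rate = A * dP / (mu * Rm)
rate = 2.2 * 397000 / (0.002 * 5e+11)
rate = 873400.0 / 1.000e+09
rate = 8.73e-04 m^3/s


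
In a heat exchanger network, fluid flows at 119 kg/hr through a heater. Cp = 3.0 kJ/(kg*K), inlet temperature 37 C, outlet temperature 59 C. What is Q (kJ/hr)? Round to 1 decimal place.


Q = m_dot * Cp * (T2 - T1)
Q = 119 * 3.0 * (59 - 37)
Q = 119 * 3.0 * 22
Q = 7854.0 kJ/hr


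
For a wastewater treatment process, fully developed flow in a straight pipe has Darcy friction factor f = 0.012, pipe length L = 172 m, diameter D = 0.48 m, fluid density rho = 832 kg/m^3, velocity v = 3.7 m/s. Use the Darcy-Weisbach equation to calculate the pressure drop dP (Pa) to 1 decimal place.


dP = f * (L/D) * (rho*v^2/2)
dP = 0.012 * (172/0.48) * (832*3.7^2/2)
L/D = 358.33333333
rho*v^2/2 = 832*13.69/2 = 5695.04
dP = 0.012 * 358.33333333 * 5695.04
dP = 24488.7 Pa


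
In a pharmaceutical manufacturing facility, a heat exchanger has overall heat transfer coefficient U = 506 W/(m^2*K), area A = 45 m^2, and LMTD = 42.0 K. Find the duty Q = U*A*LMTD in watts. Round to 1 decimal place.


Q = U * A * LMTD
Q = 506 * 45 * 42.0
Q = 956340.0 W


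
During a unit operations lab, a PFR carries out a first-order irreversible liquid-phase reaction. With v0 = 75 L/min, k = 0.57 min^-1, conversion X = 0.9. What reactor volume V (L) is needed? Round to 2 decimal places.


V = (v0/k) * ln(1/(1-X))
V = (75/0.57) * ln(1/(1-0.9))
V = 131.578947 * ln(10.0)
V = 131.578947 * 2.302585
V = 302.97 L


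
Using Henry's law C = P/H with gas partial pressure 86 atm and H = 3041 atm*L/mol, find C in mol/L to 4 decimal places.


C = P / H
C = 86 / 3041
C = 0.0283 mol/L


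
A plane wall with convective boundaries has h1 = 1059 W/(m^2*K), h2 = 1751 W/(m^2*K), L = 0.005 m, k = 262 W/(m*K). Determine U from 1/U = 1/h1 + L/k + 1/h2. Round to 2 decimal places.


1/U = 1/h1 + L/k + 1/h2
1/U = 1/1059 + 0.005/262 + 1/1751
1/U = 0.0009442871 + 1.9084e-05 + 0.0005711022
1/U = 0.0015344733
U = 651.69 W/(m^2*K)


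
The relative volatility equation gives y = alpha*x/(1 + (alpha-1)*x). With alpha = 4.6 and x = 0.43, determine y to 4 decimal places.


y = alpha*x / (1 + (alpha-1)*x)
y = 4.6*0.43 / (1 + (4.6-1)*0.43)
y = 1.978 / (1 + 1.548)
y = 1.978 / 2.548
y = 0.7763


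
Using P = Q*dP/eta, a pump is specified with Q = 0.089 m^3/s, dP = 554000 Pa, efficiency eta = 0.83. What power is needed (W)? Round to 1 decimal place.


P = Q * dP / eta
P = 0.089 * 554000 / 0.83
P = 49306.0 / 0.83
P = 59404.8 W


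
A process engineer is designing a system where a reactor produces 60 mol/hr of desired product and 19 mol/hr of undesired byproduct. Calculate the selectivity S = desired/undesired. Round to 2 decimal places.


S = desired product rate / undesired product rate
S = 60 / 19
S = 3.16


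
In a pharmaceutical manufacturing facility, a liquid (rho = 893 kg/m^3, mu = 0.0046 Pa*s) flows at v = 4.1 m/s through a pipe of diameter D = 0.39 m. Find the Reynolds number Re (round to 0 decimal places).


Re = rho * v * D / mu
Re = 893 * 4.1 * 0.39 / 0.0046
Re = 1427.907 / 0.0046
Re = 310415


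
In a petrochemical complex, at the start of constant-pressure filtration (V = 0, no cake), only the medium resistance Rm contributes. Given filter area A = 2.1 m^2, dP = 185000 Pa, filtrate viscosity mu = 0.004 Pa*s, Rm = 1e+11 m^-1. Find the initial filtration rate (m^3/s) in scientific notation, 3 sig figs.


rate = A * dP / (mu * Rm)
rate = 2.1 * 185000 / (0.004 * 1e+11)
rate = 388500.0 / 4.000e+08
rate = 9.71e-04 m^3/s


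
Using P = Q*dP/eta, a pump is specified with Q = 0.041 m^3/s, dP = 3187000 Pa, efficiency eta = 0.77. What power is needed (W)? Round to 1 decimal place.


P = Q * dP / eta
P = 0.041 * 3187000 / 0.77
P = 130667.0 / 0.77
P = 169697.4 W


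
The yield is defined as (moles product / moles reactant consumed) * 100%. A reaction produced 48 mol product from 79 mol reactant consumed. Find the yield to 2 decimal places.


Yield = (moles product / moles consumed) * 100%
Yield = (48 / 79) * 100
Yield = 0.6076 * 100
Yield = 60.76%


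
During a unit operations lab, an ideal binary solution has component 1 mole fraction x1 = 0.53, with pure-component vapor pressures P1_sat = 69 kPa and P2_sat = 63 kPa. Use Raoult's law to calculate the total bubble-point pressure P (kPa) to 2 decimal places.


P = x1*P1_sat + x2*P2_sat
x2 = 1 - x1 = 1 - 0.53 = 0.47
P = 0.53*69 + 0.47*63
P = 36.57 + 29.61
P = 66.18 kPa


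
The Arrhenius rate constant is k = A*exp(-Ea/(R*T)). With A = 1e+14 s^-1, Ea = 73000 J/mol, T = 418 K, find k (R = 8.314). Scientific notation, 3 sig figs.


k = A * exp(-Ea/(R*T))
k = 1e+14 * exp(-73000 / (8.314 * 418))
k = 1e+14 * exp(-21.005671)
k = 7.54e+04


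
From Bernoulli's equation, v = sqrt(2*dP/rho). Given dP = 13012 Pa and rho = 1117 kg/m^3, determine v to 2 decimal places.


v = sqrt(2*dP/rho)
v = sqrt(2*13012/1117)
v = sqrt(23.29812)
v = 4.83 m/s


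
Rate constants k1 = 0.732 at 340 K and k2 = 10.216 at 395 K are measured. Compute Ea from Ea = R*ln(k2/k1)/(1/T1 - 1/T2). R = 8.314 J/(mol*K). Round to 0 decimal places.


Ea = R * ln(k2/k1) / (1/T1 - 1/T2)
ln(k2/k1) = ln(10.216/0.732) = 2.6359299
1/T1 - 1/T2 = 1/340 - 1/395 = 0.000409530901
Ea = 8.314 * 2.6359299 / 0.000409530901
Ea = 53513 J/mol


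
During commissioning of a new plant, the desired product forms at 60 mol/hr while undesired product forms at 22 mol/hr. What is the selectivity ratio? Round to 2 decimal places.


S = desired product rate / undesired product rate
S = 60 / 22
S = 2.73


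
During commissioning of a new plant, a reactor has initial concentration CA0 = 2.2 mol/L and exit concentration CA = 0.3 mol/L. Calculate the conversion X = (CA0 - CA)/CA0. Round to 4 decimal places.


X = (CA0 - CA) / CA0
X = (2.2 - 0.3) / 2.2
X = 1.9 / 2.2
X = 0.8636


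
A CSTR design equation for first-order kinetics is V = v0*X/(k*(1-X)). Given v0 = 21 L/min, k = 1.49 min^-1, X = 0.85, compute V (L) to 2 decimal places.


V = v0 * X / (k * (1 - X))
V = 21 * 0.85 / (1.49 * (1 - 0.85))
V = 17.85 / (1.49 * 0.15)
V = 17.85 / 0.2235
V = 79.87 L


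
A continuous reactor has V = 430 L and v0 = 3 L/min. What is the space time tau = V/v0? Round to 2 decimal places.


tau = V / v0
tau = 430 / 3
tau = 143.33 min


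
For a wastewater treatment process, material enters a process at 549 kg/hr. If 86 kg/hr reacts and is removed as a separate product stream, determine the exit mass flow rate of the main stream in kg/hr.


Steady-state mass balance on the main outlet: F_out = F_in - F_removed
F_out = 549 - 86
F_out = 463 kg/hr


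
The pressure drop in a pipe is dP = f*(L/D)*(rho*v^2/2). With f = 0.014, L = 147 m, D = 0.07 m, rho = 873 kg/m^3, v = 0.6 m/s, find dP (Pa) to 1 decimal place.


dP = f * (L/D) * (rho*v^2/2)
dP = 0.014 * (147/0.07) * (873*0.6^2/2)
L/D = 2100.0
rho*v^2/2 = 873*0.36/2 = 157.14
dP = 0.014 * 2100.0 * 157.14
dP = 4619.9 Pa


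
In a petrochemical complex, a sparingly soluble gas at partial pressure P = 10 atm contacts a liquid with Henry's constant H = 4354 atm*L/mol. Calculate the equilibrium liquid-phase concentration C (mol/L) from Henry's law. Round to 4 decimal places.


C = P / H
C = 10 / 4354
C = 0.0023 mol/L


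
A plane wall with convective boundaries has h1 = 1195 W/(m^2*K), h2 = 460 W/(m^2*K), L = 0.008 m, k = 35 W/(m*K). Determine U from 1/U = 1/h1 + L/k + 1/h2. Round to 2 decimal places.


1/U = 1/h1 + L/k + 1/h2
1/U = 1/1195 + 0.008/35 + 1/460
1/U = 0.0008368201 + 0.0002285714 + 0.002173913
1/U = 0.0032393045
U = 308.71 W/(m^2*K)


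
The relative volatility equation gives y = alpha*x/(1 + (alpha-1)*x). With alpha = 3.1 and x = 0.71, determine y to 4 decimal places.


y = alpha*x / (1 + (alpha-1)*x)
y = 3.1*0.71 / (1 + (3.1-1)*0.71)
y = 2.201 / (1 + 1.491)
y = 2.201 / 2.491
y = 0.8836


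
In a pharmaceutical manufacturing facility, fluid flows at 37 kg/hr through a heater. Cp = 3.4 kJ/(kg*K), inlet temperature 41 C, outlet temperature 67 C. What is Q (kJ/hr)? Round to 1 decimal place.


Q = m_dot * Cp * (T2 - T1)
Q = 37 * 3.4 * (67 - 41)
Q = 37 * 3.4 * 26
Q = 3270.8 kJ/hr


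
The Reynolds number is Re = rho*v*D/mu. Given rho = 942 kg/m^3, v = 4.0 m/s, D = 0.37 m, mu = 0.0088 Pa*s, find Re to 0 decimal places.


Re = rho * v * D / mu
Re = 942 * 4.0 * 0.37 / 0.0088
Re = 1394.16 / 0.0088
Re = 158427


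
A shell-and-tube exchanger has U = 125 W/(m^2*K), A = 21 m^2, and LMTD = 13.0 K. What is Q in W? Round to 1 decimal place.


Q = U * A * LMTD
Q = 125 * 21 * 13.0
Q = 34125.0 W


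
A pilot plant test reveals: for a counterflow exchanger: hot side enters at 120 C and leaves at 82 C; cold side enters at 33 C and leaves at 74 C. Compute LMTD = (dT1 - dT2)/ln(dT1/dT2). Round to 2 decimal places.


dT1 = Th_in - Tc_out = 120 - 74 = 46
dT2 = Th_out - Tc_in = 82 - 33 = 49
LMTD = (dT1 - dT2) / ln(dT1/dT2)
LMTD = (46 - 49) / ln(46/49)
LMTD = 47.48 K


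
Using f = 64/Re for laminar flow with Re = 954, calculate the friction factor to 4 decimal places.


f = 64 / Re
f = 64 / 954
f = 0.0671


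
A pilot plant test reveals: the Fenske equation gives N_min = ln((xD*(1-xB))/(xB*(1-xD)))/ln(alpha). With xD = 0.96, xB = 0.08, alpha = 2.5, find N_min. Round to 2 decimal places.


N_min = ln((xD*(1-xB))/(xB*(1-xD))) / ln(alpha)
Numerator inside ln: 0.8832 / 0.0032 = 276.0
ln(276.0) = 5.620401
ln(alpha) = ln(2.5) = 0.916291
N_min = 5.620401 / 0.916291 = 6.13


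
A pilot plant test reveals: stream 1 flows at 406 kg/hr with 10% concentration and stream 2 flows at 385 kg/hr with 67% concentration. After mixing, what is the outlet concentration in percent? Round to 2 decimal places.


Mass balance on solute: F1*x1 + F2*x2 = F3*x3
F3 = F1 + F2 = 406 + 385 = 791 kg/hr
x3 = (F1*x1 + F2*x2)/F3
x3 = (406*0.1 + 385*0.67) / 791
x3 = 37.74%


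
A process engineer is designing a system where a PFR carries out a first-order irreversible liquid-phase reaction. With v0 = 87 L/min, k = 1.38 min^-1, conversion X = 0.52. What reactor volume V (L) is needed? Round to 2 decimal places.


V = (v0/k) * ln(1/(1-X))
V = (87/1.38) * ln(1/(1-0.52))
V = 63.043478 * ln(2.083333)
V = 63.043478 * 0.733969
V = 46.27 L


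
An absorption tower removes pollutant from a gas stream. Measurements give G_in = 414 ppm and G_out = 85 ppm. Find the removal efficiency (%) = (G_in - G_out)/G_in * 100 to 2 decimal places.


Efficiency = (G_in - G_out) / G_in * 100%
Efficiency = (414 - 85) / 414 * 100
Efficiency = 329 / 414 * 100
Efficiency = 79.47%


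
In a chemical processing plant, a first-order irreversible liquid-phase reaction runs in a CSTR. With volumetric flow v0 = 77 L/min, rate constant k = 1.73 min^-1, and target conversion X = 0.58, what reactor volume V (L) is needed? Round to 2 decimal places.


V = v0 * X / (k * (1 - X))
V = 77 * 0.58 / (1.73 * (1 - 0.58))
V = 44.66 / (1.73 * 0.42)
V = 44.66 / 0.7266
V = 61.46 L


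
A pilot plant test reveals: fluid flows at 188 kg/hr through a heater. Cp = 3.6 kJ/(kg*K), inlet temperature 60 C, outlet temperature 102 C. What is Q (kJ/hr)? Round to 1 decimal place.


Q = m_dot * Cp * (T2 - T1)
Q = 188 * 3.6 * (102 - 60)
Q = 188 * 3.6 * 42
Q = 28425.6 kJ/hr


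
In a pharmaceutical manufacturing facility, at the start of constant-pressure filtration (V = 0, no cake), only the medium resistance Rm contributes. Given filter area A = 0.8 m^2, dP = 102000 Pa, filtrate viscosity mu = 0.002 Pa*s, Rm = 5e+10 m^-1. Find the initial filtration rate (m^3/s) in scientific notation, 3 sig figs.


rate = A * dP / (mu * Rm)
rate = 0.8 * 102000 / (0.002 * 5e+10)
rate = 81600.0 / 1.000e+08
rate = 8.16e-04 m^3/s


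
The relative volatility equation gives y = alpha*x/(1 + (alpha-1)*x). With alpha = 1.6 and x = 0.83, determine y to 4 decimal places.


y = alpha*x / (1 + (alpha-1)*x)
y = 1.6*0.83 / (1 + (1.6-1)*0.83)
y = 1.328 / (1 + 0.498)
y = 1.328 / 1.498
y = 0.8865


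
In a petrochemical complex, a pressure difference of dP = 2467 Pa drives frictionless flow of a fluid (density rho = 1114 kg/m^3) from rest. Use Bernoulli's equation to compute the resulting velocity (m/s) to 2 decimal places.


v = sqrt(2*dP/rho)
v = sqrt(2*2467/1114)
v = sqrt(4.429084)
v = 2.10 m/s


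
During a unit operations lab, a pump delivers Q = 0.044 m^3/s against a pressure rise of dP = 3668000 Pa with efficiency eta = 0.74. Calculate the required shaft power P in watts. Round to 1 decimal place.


P = Q * dP / eta
P = 0.044 * 3668000 / 0.74
P = 161392.0 / 0.74
P = 218097.3 W


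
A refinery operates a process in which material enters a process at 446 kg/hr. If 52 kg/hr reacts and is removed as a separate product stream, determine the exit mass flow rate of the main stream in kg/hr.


Steady-state mass balance on the main outlet: F_out = F_in - F_removed
F_out = 446 - 52
F_out = 394 kg/hr


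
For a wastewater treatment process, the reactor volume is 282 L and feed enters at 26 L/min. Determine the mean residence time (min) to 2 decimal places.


tau = V / v0
tau = 282 / 26
tau = 10.85 min


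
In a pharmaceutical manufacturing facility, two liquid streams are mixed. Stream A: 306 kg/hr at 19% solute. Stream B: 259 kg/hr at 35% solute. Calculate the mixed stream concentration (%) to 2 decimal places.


Mass balance on solute: F1*x1 + F2*x2 = F3*x3
F3 = F1 + F2 = 306 + 259 = 565 kg/hr
x3 = (F1*x1 + F2*x2)/F3
x3 = (306*0.19 + 259*0.35) / 565
x3 = 26.33%


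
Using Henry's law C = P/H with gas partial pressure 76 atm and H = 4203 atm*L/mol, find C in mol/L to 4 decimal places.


C = P / H
C = 76 / 4203
C = 0.0181 mol/L


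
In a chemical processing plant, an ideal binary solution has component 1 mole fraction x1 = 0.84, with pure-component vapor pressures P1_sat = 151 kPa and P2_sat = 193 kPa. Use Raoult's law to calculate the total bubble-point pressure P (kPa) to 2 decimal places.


P = x1*P1_sat + x2*P2_sat
x2 = 1 - x1 = 1 - 0.84 = 0.16
P = 0.84*151 + 0.16*193
P = 126.84 + 30.88
P = 157.72 kPa


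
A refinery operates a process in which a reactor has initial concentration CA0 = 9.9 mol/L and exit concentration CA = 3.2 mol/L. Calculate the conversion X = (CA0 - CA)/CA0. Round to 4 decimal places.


X = (CA0 - CA) / CA0
X = (9.9 - 3.2) / 9.9
X = 6.7 / 9.9
X = 0.6768


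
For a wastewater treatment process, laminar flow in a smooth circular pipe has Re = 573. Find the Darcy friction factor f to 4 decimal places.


f = 64 / Re
f = 64 / 573
f = 0.1117


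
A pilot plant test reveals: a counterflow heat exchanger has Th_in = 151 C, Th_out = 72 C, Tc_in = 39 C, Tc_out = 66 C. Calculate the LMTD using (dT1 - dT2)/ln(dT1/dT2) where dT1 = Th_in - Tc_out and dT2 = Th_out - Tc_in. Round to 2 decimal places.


dT1 = Th_in - Tc_out = 151 - 66 = 85
dT2 = Th_out - Tc_in = 72 - 39 = 33
LMTD = (dT1 - dT2) / ln(dT1/dT2)
LMTD = (85 - 33) / ln(85/33)
LMTD = 54.96 K


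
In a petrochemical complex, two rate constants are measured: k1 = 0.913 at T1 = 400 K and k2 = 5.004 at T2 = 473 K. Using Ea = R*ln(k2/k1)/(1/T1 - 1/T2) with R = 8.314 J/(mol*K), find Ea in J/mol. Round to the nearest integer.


Ea = R * ln(k2/k1) / (1/T1 - 1/T2)
ln(k2/k1) = ln(5.004/0.913) = 1.701257
1/T1 - 1/T2 = 1/400 - 1/473 = 0.000385835095
Ea = 8.314 * 1.701257 / 0.000385835095
Ea = 36659 J/mol


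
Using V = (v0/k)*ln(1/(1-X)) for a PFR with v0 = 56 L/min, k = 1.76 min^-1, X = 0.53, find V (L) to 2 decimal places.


V = (v0/k) * ln(1/(1-X))
V = (56/1.76) * ln(1/(1-0.53))
V = 31.818182 * ln(2.12766)
V = 31.818182 * 0.755023
V = 24.02 L


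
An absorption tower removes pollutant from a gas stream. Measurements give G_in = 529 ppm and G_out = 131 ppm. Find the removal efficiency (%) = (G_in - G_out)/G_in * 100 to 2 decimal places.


Efficiency = (G_in - G_out) / G_in * 100%
Efficiency = (529 - 131) / 529 * 100
Efficiency = 398 / 529 * 100
Efficiency = 75.24%


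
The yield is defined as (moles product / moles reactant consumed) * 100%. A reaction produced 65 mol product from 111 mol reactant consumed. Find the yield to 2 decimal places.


Yield = (moles product / moles consumed) * 100%
Yield = (65 / 111) * 100
Yield = 0.5856 * 100
Yield = 58.56%


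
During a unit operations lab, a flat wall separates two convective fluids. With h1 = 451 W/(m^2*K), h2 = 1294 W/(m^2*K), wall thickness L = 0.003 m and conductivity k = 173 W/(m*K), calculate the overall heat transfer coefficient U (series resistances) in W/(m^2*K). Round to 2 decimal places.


1/U = 1/h1 + L/k + 1/h2
1/U = 1/451 + 0.003/173 + 1/1294
1/U = 0.0022172949 + 1.7341e-05 + 0.0007727975
1/U = 0.0030074334
U = 332.51 W/(m^2*K)


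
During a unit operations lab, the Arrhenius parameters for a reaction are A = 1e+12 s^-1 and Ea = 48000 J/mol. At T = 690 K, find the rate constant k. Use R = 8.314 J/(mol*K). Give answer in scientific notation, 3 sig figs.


k = A * exp(-Ea/(R*T))
k = 1e+12 * exp(-48000 / (8.314 * 690))
k = 1e+12 * exp(-8.367238)
k = 2.32e+08


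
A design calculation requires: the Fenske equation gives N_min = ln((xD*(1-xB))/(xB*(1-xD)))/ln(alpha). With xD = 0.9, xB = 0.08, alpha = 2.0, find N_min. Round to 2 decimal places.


N_min = ln((xD*(1-xB))/(xB*(1-xD))) / ln(alpha)
Numerator inside ln: 0.828 / 0.008 = 103.5
ln(103.5) = 4.639572
ln(alpha) = ln(2.0) = 0.693147
N_min = 4.639572 / 0.693147 = 6.69


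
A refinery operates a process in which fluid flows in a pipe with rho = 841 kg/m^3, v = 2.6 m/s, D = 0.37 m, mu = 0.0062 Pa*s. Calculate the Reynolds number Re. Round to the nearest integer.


Re = rho * v * D / mu
Re = 841 * 2.6 * 0.37 / 0.0062
Re = 809.042 / 0.0062
Re = 130491


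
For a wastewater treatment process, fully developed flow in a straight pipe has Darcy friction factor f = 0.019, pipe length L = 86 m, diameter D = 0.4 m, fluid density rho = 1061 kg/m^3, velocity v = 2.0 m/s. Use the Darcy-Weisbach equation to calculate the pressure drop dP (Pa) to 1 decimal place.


dP = f * (L/D) * (rho*v^2/2)
dP = 0.019 * (86/0.4) * (1061*2.0^2/2)
L/D = 215.0
rho*v^2/2 = 1061*4.0/2 = 2122.0
dP = 0.019 * 215.0 * 2122.0
dP = 8668.4 Pa


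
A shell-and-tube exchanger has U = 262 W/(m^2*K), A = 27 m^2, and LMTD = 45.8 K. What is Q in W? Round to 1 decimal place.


Q = U * A * LMTD
Q = 262 * 27 * 45.8
Q = 323989.2 W


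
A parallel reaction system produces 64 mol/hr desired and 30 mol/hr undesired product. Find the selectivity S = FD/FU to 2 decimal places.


S = desired product rate / undesired product rate
S = 64 / 30
S = 2.13


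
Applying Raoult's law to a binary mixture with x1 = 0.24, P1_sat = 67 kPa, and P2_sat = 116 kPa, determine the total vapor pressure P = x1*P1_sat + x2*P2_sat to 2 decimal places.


P = x1*P1_sat + x2*P2_sat
x2 = 1 - x1 = 1 - 0.24 = 0.76
P = 0.24*67 + 0.76*116
P = 16.08 + 88.16
P = 104.24 kPa


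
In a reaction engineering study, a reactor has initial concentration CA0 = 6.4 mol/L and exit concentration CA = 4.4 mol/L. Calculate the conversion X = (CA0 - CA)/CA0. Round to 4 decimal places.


X = (CA0 - CA) / CA0
X = (6.4 - 4.4) / 6.4
X = 2.0 / 6.4
X = 0.3125


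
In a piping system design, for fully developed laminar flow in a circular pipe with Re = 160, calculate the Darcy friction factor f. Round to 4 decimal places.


f = 64 / Re
f = 64 / 160
f = 0.4000


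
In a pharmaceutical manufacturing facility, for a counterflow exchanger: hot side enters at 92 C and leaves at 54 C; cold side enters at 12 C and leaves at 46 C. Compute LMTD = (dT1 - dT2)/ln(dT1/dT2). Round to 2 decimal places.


dT1 = Th_in - Tc_out = 92 - 46 = 46
dT2 = Th_out - Tc_in = 54 - 12 = 42
LMTD = (dT1 - dT2) / ln(dT1/dT2)
LMTD = (46 - 42) / ln(46/42)
LMTD = 43.97 K


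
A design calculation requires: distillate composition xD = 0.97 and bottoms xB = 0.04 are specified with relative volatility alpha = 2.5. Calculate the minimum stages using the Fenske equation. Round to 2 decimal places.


N_min = ln((xD*(1-xB))/(xB*(1-xD))) / ln(alpha)
Numerator inside ln: 0.9312 / 0.0012 = 776.0
ln(776.0) = 6.654153
ln(alpha) = ln(2.5) = 0.916291
N_min = 6.654153 / 0.916291 = 7.26


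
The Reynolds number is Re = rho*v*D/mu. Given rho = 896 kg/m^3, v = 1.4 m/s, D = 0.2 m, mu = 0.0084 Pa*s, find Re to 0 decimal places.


Re = rho * v * D / mu
Re = 896 * 1.4 * 0.2 / 0.0084
Re = 250.88 / 0.0084
Re = 29867


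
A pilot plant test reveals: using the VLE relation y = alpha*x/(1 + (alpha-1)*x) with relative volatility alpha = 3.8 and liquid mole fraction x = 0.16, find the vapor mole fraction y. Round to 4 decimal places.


y = alpha*x / (1 + (alpha-1)*x)
y = 3.8*0.16 / (1 + (3.8-1)*0.16)
y = 0.608 / (1 + 0.448)
y = 0.608 / 1.448
y = 0.4199


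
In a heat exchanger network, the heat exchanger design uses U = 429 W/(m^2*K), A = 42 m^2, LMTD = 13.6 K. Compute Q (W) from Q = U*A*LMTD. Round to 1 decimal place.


Q = U * A * LMTD
Q = 429 * 42 * 13.6
Q = 245044.8 W


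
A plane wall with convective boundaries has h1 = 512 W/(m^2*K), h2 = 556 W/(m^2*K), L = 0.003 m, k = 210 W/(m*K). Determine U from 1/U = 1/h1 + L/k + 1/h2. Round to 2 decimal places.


1/U = 1/h1 + L/k + 1/h2
1/U = 1/512 + 0.003/210 + 1/556
1/U = 0.001953125 + 1.42857e-05 + 0.0017985612
1/U = 0.0037659719
U = 265.54 W/(m^2*K)


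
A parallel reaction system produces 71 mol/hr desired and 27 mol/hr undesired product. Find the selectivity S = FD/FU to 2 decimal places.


S = desired product rate / undesired product rate
S = 71 / 27
S = 2.63


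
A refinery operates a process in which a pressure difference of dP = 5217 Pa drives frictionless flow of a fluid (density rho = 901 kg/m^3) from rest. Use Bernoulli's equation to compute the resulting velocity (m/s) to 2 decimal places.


v = sqrt(2*dP/rho)
v = sqrt(2*5217/901)
v = sqrt(11.580466)
v = 3.40 m/s


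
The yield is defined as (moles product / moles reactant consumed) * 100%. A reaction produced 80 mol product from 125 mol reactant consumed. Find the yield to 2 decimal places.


Yield = (moles product / moles consumed) * 100%
Yield = (80 / 125) * 100
Yield = 0.64 * 100
Yield = 64.00%


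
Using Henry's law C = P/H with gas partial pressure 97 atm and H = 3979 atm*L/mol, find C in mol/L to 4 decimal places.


C = P / H
C = 97 / 3979
C = 0.0244 mol/L


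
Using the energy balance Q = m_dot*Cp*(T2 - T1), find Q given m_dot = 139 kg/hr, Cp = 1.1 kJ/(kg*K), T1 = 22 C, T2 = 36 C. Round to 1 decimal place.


Q = m_dot * Cp * (T2 - T1)
Q = 139 * 1.1 * (36 - 22)
Q = 139 * 1.1 * 14
Q = 2140.6 kJ/hr


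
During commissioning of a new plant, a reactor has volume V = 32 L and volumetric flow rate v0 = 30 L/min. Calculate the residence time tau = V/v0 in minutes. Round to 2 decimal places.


tau = V / v0
tau = 32 / 30
tau = 1.07 min


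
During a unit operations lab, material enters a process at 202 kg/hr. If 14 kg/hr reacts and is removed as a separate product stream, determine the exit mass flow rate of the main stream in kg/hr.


Steady-state mass balance on the main outlet: F_out = F_in - F_removed
F_out = 202 - 14
F_out = 188 kg/hr


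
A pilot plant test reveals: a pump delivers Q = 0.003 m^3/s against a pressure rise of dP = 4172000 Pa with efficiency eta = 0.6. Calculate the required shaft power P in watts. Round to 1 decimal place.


P = Q * dP / eta
P = 0.003 * 4172000 / 0.6
P = 12516.0 / 0.6
P = 20860.0 W


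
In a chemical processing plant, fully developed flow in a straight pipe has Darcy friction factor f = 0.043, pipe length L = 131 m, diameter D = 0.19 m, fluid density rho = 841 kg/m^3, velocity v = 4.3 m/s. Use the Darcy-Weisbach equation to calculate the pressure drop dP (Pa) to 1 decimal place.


dP = f * (L/D) * (rho*v^2/2)
dP = 0.043 * (131/0.19) * (841*4.3^2/2)
L/D = 689.47368421
rho*v^2/2 = 841*18.49/2 = 7775.045
dP = 0.043 * 689.47368421 * 7775.045
dP = 230509.6 Pa


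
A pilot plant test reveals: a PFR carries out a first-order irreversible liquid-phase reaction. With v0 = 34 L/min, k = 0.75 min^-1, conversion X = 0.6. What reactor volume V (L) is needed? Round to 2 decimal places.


V = (v0/k) * ln(1/(1-X))
V = (34/0.75) * ln(1/(1-0.6))
V = 45.333333 * ln(2.5)
V = 45.333333 * 0.916291
V = 41.54 L


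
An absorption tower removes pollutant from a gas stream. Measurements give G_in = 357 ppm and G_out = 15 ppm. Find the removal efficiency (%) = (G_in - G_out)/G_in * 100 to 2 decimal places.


Efficiency = (G_in - G_out) / G_in * 100%
Efficiency = (357 - 15) / 357 * 100
Efficiency = 342 / 357 * 100
Efficiency = 95.80%


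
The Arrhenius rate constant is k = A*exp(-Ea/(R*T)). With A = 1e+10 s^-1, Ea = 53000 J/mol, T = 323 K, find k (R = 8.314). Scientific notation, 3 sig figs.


k = A * exp(-Ea/(R*T))
k = 1e+10 * exp(-53000 / (8.314 * 323))
k = 1e+10 * exp(-19.73619)
k = 2.68e+01


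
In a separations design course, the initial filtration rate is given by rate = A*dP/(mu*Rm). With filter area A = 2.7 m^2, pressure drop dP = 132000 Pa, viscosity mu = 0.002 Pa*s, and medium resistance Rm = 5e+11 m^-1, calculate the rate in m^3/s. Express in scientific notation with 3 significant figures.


rate = A * dP / (mu * Rm)
rate = 2.7 * 132000 / (0.002 * 5e+11)
rate = 356400.0 / 1.000e+09
rate = 3.56e-04 m^3/s


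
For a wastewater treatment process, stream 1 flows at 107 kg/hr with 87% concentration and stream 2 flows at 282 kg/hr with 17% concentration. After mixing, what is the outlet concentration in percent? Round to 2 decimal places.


Mass balance on solute: F1*x1 + F2*x2 = F3*x3
F3 = F1 + F2 = 107 + 282 = 389 kg/hr
x3 = (F1*x1 + F2*x2)/F3
x3 = (107*0.87 + 282*0.17) / 389
x3 = 36.25%


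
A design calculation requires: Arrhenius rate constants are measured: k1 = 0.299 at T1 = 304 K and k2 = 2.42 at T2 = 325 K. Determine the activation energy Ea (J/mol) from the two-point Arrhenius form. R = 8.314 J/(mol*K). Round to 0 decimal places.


Ea = R * ln(k2/k1) / (1/T1 - 1/T2)
ln(k2/k1) = ln(2.42/0.299) = 2.0910792
1/T1 - 1/T2 = 1/304 - 1/325 = 0.000212550607
Ea = 8.314 * 2.0910792 / 0.000212550607
Ea = 81793 J/mol


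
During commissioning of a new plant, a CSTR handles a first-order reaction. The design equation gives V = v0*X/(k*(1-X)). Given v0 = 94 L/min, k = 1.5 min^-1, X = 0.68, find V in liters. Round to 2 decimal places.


V = v0 * X / (k * (1 - X))
V = 94 * 0.68 / (1.5 * (1 - 0.68))
V = 63.92 / (1.5 * 0.32)
V = 63.92 / 0.48
V = 133.17 L


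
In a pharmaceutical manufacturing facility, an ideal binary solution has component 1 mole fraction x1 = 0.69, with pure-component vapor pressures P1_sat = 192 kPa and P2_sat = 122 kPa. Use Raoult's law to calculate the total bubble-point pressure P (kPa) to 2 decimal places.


P = x1*P1_sat + x2*P2_sat
x2 = 1 - x1 = 1 - 0.69 = 0.31
P = 0.69*192 + 0.31*122
P = 132.48 + 37.82
P = 170.30 kPa


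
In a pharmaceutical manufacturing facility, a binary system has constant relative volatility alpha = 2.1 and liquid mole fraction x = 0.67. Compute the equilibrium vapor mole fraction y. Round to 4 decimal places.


y = alpha*x / (1 + (alpha-1)*x)
y = 2.1*0.67 / (1 + (2.1-1)*0.67)
y = 1.407 / (1 + 0.737)
y = 1.407 / 1.737
y = 0.8100


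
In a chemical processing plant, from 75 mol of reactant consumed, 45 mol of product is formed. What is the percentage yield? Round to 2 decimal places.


Yield = (moles product / moles consumed) * 100%
Yield = (45 / 75) * 100
Yield = 0.6 * 100
Yield = 60.00%


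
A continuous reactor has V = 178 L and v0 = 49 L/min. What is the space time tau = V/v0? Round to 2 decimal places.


tau = V / v0
tau = 178 / 49
tau = 3.63 min


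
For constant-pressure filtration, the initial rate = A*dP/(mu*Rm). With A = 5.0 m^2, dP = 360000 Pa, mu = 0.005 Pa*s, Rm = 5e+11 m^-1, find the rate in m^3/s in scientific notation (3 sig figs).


rate = A * dP / (mu * Rm)
rate = 5.0 * 360000 / (0.005 * 5e+11)
rate = 1800000.0 / 2.500e+09
rate = 7.20e-04 m^3/s


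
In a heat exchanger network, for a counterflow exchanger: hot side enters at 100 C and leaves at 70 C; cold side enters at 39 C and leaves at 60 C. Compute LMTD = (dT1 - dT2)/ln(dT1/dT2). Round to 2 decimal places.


dT1 = Th_in - Tc_out = 100 - 60 = 40
dT2 = Th_out - Tc_in = 70 - 39 = 31
LMTD = (dT1 - dT2) / ln(dT1/dT2)
LMTD = (40 - 31) / ln(40/31)
LMTD = 35.31 K


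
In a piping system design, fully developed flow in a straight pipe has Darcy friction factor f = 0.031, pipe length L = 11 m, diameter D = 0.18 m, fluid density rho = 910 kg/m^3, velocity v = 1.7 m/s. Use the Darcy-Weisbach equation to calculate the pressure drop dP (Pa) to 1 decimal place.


dP = f * (L/D) * (rho*v^2/2)
dP = 0.031 * (11/0.18) * (910*1.7^2/2)
L/D = 61.11111111
rho*v^2/2 = 910*2.89/2 = 1314.95
dP = 0.031 * 61.11111111 * 1314.95
dP = 2491.1 Pa


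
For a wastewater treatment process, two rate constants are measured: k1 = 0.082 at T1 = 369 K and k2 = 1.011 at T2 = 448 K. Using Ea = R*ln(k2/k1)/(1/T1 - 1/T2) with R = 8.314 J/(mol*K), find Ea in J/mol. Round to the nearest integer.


Ea = R * ln(k2/k1) / (1/T1 - 1/T2)
ln(k2/k1) = ln(1.011/0.082) = 2.511976
1/T1 - 1/T2 = 1/369 - 1/448 = 0.000477884243
Ea = 8.314 * 2.511976 / 0.000477884243
Ea = 43702 J/mol


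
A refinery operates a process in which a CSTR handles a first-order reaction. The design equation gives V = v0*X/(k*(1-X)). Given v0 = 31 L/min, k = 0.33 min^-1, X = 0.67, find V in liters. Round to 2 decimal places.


V = v0 * X / (k * (1 - X))
V = 31 * 0.67 / (0.33 * (1 - 0.67))
V = 20.77 / (0.33 * 0.33)
V = 20.77 / 0.1089
V = 190.73 L


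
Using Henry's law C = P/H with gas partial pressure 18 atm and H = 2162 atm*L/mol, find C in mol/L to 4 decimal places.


C = P / H
C = 18 / 2162
C = 0.0083 mol/L


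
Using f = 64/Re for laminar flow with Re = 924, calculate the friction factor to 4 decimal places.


f = 64 / Re
f = 64 / 924
f = 0.0693


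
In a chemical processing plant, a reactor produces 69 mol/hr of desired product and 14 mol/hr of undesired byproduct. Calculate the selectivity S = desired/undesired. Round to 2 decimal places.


S = desired product rate / undesired product rate
S = 69 / 14
S = 4.93


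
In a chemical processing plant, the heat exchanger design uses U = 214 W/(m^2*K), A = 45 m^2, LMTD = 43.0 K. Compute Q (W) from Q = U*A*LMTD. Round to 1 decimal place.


Q = U * A * LMTD
Q = 214 * 45 * 43.0
Q = 414090.0 W


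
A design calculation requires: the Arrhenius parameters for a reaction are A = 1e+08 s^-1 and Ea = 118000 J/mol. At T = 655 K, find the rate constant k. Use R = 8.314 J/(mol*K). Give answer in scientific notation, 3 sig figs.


k = A * exp(-Ea/(R*T))
k = 1e+08 * exp(-118000 / (8.314 * 655))
k = 1e+08 * exp(-21.668592)
k = 3.89e-02


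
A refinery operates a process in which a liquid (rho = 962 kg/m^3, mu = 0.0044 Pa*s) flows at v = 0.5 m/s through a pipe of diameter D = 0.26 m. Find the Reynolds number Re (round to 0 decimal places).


Re = rho * v * D / mu
Re = 962 * 0.5 * 0.26 / 0.0044
Re = 125.06 / 0.0044
Re = 28423


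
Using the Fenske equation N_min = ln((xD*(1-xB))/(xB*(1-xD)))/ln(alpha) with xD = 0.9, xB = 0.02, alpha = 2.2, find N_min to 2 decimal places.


N_min = ln((xD*(1-xB))/(xB*(1-xD))) / ln(alpha)
Numerator inside ln: 0.882 / 0.002 = 441.0
ln(441.0) = 6.089045
ln(alpha) = ln(2.2) = 0.788457
N_min = 6.089045 / 0.788457 = 7.72


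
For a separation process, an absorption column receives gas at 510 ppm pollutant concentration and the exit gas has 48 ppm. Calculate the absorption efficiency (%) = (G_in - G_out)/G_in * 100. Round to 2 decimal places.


Efficiency = (G_in - G_out) / G_in * 100%
Efficiency = (510 - 48) / 510 * 100
Efficiency = 462 / 510 * 100
Efficiency = 90.59%


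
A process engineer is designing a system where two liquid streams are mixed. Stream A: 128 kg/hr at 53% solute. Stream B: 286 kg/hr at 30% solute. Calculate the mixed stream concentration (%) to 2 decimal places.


Mass balance on solute: F1*x1 + F2*x2 = F3*x3
F3 = F1 + F2 = 128 + 286 = 414 kg/hr
x3 = (F1*x1 + F2*x2)/F3
x3 = (128*0.53 + 286*0.3) / 414
x3 = 37.11%


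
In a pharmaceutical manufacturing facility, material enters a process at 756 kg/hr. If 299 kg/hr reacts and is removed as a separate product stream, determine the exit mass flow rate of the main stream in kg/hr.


Steady-state mass balance on the main outlet: F_out = F_in - F_removed
F_out = 756 - 299
F_out = 457 kg/hr
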